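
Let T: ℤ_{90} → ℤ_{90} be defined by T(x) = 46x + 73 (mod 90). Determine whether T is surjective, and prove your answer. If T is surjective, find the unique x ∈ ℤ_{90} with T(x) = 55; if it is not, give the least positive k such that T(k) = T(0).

Recall that T is surjective if every y in the codomain equals T(x) for some x in the domain.
Since gcd(46, 90) = 2, we have 46x ≡ 0 (mod 2) for all x, so T(x) ≡ 1 (mod 2).
But 0 ≢ 1 (mod 2), so 0 ∈ ℤ_{90} has no preimage. Therefore T is not surjective.
Since T is not surjective, we find the least positive k with T(k) = T(0): this means 46k ≡ 0 (mod 90), i.e. 90 ∣ 46k. Since gcd(46, 90) = 2, dividing through by 2 this holds exactly when 45 ∣ 23k, and as gcd(23, 45) = 1, exactly when 45 ∣ k.
The smallest positive such k is 45.

45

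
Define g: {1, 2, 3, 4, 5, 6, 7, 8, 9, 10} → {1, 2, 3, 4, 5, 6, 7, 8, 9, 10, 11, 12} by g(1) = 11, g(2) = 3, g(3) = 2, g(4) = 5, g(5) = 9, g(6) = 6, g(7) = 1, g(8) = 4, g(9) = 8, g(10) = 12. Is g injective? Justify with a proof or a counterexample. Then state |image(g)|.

10

The values g(1), …, g(10) are 11, 3, 2, 5, 9, 6, 1, 4, 8, 12 — all distinct.
So g(s) = g(t) only when s = t, and g is injective.
The image of g is {1, 2, 3, 4, 5, 6, 8, 9, 11, 12}, which has 10 elements.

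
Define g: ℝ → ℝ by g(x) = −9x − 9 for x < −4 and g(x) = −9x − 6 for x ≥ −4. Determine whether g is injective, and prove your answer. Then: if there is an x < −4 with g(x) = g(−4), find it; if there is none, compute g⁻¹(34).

Both pieces are strictly decreasing (slopes −9 and −9), so each is injective on its own interval.
The left piece maps (−∞, −4) onto (27, ∞); the right piece maps [−4, ∞) onto (−∞, 30].
These images overlap. In particular g(−4) = 30 (right piece), and solving −9x − 9 = 30 on the left piece gives x = −13/3 < −4.
So g(−13/3) = g(−4) with −13/3 ≠ −4, and g is not injective. This x = −13/3 is the requested value below −4.

-13/3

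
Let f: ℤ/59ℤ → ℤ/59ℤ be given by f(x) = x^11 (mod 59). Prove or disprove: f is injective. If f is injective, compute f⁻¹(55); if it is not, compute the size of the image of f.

Since 59 is prime, the nonzero elements of ℤ/59ℤ form a cyclic group of order 58.
As gcd(11, 58) = 1, raising to the 11th power is a bijection on this group: if s^11 ≡ t^11 then (st^{−1})^11 = 1, and the only element of order dividing gcd(11, 58) = 1 is 1, so s = t.
With f(0) = 0 this makes f injective on all of ℤ/59ℤ, hence bijective (finite equal-size domain and codomain). In particular f is injective.
Since f is injective, we find the preimage of 55. The inverse of x ↦ x^11 on (ℤ/59ℤ)^× is x ↦ x^37, because 11·37 = 407 = 7·58 + 1 ≡ 1 (mod 58) and x^{58} = 1 for x ≠ 0 (Fermat). So f⁻¹(55) = 55^37 mod 59.
Repeated squaring mod 59: 55^1 ≡ 55, 55^2 ≡ 55² = 3025 ≡ 16, 55^4 ≡ 16² = 256 ≡ 20, 55^8 ≡ 20² = 400 ≡ 46, 55^16 ≡ 46² = 2116 ≡ 51, 55^32 ≡ 51² = 2601 ≡ 5. Since 37 = 32 + 4 + 1, 55^37 ≡ 5·20·55: 5·20 = 100 ≡ 41, then 41·55 = 2255 ≡ 13. So 55^37 ≡ 13 (mod 59).
Hence f⁻¹(55) = 13.

13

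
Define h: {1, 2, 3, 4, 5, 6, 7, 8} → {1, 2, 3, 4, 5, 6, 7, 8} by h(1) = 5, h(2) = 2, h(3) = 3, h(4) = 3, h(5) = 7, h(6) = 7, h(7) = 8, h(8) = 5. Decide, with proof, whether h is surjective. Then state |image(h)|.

5

No element maps to 1, so h is not surjective.
The image of h is {2, 3, 5, 7, 8}, which has 5 elements.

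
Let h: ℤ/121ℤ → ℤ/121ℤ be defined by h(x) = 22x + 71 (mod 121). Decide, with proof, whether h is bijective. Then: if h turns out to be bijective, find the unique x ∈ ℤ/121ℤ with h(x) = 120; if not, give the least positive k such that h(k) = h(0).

We have gcd(22, 121) = 11 > 1. Taking x_1 = 0 and x_2 = 11: h(0) = 71 and h(11) = 22·11 + 71 = 313 ≡ 71 (mod 121).
So h(0) = h(11) while 0 ≠ 11, therefore h is not injective, hence not bijective.
Since h is not bijective, we find the least positive k with h(k) = h(0): this means 22k ≡ 0 (mod 121), i.e. 121 ∣ 22k. Since gcd(22, 121) = 11, dividing through by 11 this holds exactly when 11 ∣ 2k, and as gcd(2, 11) = 1, exactly when 11 ∣ k.
The smallest positive such k is 11.

11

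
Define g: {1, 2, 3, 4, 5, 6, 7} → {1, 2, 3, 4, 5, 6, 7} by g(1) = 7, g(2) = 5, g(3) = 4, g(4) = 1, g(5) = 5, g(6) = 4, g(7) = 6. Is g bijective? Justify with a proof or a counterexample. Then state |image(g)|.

5

g(2) = 5 = g(5) with 2 ≠ 5, so g is not injective, hence not bijective.
The image of g is {1, 4, 5, 6, 7}, which has 5 elements.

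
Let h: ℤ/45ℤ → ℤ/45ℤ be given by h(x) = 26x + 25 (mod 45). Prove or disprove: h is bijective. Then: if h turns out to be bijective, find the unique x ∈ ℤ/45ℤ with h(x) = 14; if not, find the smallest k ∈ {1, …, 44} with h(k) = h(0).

29

If h(x_1) = h(x_2), then 26x_1 ≡ 26x_2 (mod 45). Because gcd(26, 45) = 1, we may cancel 26 to get x_1 ≡ x_2 (mod 45).
We now compute 26⁻¹ mod 45 explicitly. Euclid's algorithm: 45 = 1·26 + 19, 26 = 1·19 + 7, 19 = 2·7 + 5, 7 = 1·5 + 2, 5 = 2·2 + 1; back-substituting gives 1 = 26·26 − 15·45, so 26⁻¹ ≡ 26 (mod 45).
Then y ↦ 26(y − 25) is a two-sided inverse to h, so every y ∈ ℤ/45ℤ has a preimage.
Hence h is bijective.
Since h is bijective, we compute h⁻¹(14): solve 26x + 25 ≡ 14 (mod 45), i.e. 26x ≡ 34 (mod 45).
Multiplying by 26⁻¹ = 26 gives x ≡ 26·34 = 884 = 19·45 + 29 ≡ 29 (mod 45).
Check: h(29) = 26·29 + 25 = 779 = 17·45 + 14 ≡ 14 (mod 45).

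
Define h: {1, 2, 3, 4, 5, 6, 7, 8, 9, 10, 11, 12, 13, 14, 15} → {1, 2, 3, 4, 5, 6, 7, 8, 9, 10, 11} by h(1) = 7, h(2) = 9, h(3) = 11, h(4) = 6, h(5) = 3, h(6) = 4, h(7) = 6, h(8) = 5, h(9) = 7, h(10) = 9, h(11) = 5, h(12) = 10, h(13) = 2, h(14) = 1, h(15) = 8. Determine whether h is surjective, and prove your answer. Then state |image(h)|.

Every element of the codomain has a preimage: 1 = h(14), 2 = h(13), 3 = h(5), 4 = h(6), 5 = h(8), 6 = h(4), 7 = h(1), 8 = h(15), 9 = h(2), 10 = h(12), 11 = h(3).
Therefore h is surjective.
The image of h is {1, 2, 3, 4, 5, 6, 7, 8, 9, 10, 11}, which has 11 elements.

11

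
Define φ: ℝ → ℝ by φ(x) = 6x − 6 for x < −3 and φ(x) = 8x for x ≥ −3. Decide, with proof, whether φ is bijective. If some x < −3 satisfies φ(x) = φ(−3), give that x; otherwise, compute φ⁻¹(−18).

Both pieces are strictly increasing (slopes 6 and 8), so each is injective on its own interval.
The left piece maps (−∞, −3) onto (−∞, −24); the right piece maps [−3, ∞) onto [−24, ∞).
Since −24 = −24, the images partition ℝ: φ is injective and surjective, hence bijective.
Because the two images are disjoint, no x < −3 has φ(x) = φ(−3), so we compute φ⁻¹(−18): −18 lies in [−24, ∞), so solve 8x = −18: x = (−18 − 0)/8 = −9/4.

-9/4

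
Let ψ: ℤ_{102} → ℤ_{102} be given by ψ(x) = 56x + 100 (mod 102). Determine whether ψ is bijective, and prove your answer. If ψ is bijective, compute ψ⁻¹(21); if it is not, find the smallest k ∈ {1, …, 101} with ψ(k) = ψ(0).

By definition, ψ is injective if ψ(x_1) = ψ(x_2) implies x_1 = x_2.
We have gcd(56, 102) = 2 > 1. Taking x_1 = 0 and x_2 = 51: ψ(0) = 100 and ψ(51) = 56·51 + 100 = 2956 ≡ 100 (mod 102).
So ψ(0) = ψ(51) while 0 ≠ 51, hence ψ is not injective, hence not bijective.
Since ψ is not bijective, we find the least positive k with ψ(k) = ψ(0): this means 56k ≡ 0 (mod 102), i.e. 102 ∣ 56k. Since gcd(56, 102) = 2, dividing through by 2 this holds exactly when 51 ∣ 28k, and as gcd(28, 51) = 1, exactly when 51 ∣ k.
The smallest positive such k is 51.

51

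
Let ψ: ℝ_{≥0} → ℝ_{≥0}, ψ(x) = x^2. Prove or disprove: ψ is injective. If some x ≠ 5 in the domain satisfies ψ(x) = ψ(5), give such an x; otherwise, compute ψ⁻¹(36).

On ℝ_{≥0}, x ↦ x^2 is strictly increasing, so ψ(u) = ψ(v) forces u = v. Thus ψ is injective.
Since x ↦ x^2 is strictly increasing on ℝ_{≥0}, it is injective there, so no x ≠ 5 in the domain has ψ(x) = ψ(5). We therefore compute ψ⁻¹(36) = 36^{1/2} = 6 (indeed 6^2 = 36).

6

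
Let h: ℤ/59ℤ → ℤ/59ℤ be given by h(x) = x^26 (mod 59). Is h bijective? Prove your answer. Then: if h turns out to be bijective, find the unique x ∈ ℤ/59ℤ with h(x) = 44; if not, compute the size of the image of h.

h(29): Repeated squaring mod 59: 29^1 ≡ 29, 29^2 ≡ 29² = 841 ≡ 15, 29^4 ≡ 15² = 225 ≡ 48, 29^8 ≡ 48² = 2304 ≡ 3, 29^16 ≡ 3² = 9. Since 26 = 16 + 8 + 2, 29^26 ≡ 9·3·15: 9·3 = 27, then 27·15 = 405 ≡ 51. So 29^26 ≡ 51 (mod 59).
h(30): Repeated squaring mod 59: 30^1 ≡ 30, 30^2 ≡ 30² = 900 ≡ 15, 30^4 ≡ 15² = 225 ≡ 48, 30^8 ≡ 48² = 2304 ≡ 3, 30^16 ≡ 3² = 9. Since 26 = 16 + 8 + 2, 30^26 ≡ 9·3·15: 9·3 = 27, then 27·15 = 405 ≡ 51. So 30^26 ≡ 51 (mod 59).
So h(29) = h(30) = 51 while 29 ≠ 30, hence h is not injective, hence not bijective.
Since h is not bijective, we determine |image(h)|. Computing x^26 mod 59 for each x (by repeated squaring, reducing mod 59 at every step), the values h(0), h(1), …, h(58) are: 0, 1, 22, 35, 12, 17, 3, 16, 28, 45, 20, 25, 7, 21, 57, 5, 26, 48, 46, 4, 27, 29, 19, 9, 36, 53, 49, 41, 15, 51, 51, 15, 41, 49, 53, 36, 9, 19, 29, 27, 4, 46, 48, 26, 5, 57, 21, 7, 25, 20, 45, 28, 16, 3, 17, 12, 35, 22, 1.
The distinct values are {0, 1, 3, 4, 5, 7, 9, 12, 15, 16, 17, 19, 20, 21, 22, 25, 26, 27, 28, 29, 35, 36, 41, 45, 46, 48, 49, 51, 53, 57}; there are 30 of them.

30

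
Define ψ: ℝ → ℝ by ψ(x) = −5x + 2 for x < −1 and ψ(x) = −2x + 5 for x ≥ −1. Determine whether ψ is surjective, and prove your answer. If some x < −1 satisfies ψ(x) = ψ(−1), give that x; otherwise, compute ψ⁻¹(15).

-13/5

Both pieces are strictly decreasing (slopes −5 and −2), so each is injective on its own interval.
The left piece maps (−∞, −1) onto (7, ∞); the right piece maps [−1, ∞) onto (−∞, 7].
These images together cover ℝ, so ψ is surjective.
Because the two images are disjoint, no x < −1 has ψ(x) = ψ(−1), so we compute ψ⁻¹(15): 15 lies in (7, ∞), so solve −5x + 2 = 15: x = (15 − 2)/(−5) = −13/5.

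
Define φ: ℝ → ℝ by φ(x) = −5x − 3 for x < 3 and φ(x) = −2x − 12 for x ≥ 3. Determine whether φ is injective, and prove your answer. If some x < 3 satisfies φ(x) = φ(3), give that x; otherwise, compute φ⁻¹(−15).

12/5

Both pieces are strictly decreasing (slopes −5 and −2), so each is injective on its own interval.
The left piece maps (−∞, 3) onto (−18, ∞); the right piece maps [3, ∞) onto (−∞, −18].
These images are disjoint, so no value is attained by both pieces. Hence φ is injective.
Because the two images are disjoint, no x < 3 has φ(x) = φ(3), so we compute φ⁻¹(−15): −15 lies in (−18, ∞), so solve −5x − 3 = −15: x = (−15 + 3)/(−5) = 12/5.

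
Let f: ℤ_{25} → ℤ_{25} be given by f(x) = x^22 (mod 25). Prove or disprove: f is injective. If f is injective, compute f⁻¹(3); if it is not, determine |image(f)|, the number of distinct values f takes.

11

f(0) = 0^22 = 0.
f(5): Repeated squaring mod 25: 5^1 ≡ 5, 5^2 ≡ 5² = 25 ≡ 0, 5^4 ≡ 0² = 0, 5^8 ≡ 0² = 0, 5^16 ≡ 0² = 0. Since 22 = 16 + 4 + 2, 5^22 ≡ 0·0·0: 0·0 = 0, then 0·0 = 0. So 5^22 ≡ 0 (mod 25).
So f(0) = f(5) = 0 while 0 ≠ 5, hence f is not injective.
Since f is not injective, we determine |image(f)|. Computing x^22 mod 25 for each x (by repeated squaring, reducing mod 25 at every step), the values f(0), f(1), …, f(24) are: 0, 1, 4, 9, 16, 0, 11, 24, 14, 6, 0, 21, 19, 19, 21, 0, 6, 14, 24, 11, 0, 16, 9, 4, 1.
The distinct values are {0, 1, 4, 6, 9, 11, 14, 16, 19, 21, 24}; there are 11 of them.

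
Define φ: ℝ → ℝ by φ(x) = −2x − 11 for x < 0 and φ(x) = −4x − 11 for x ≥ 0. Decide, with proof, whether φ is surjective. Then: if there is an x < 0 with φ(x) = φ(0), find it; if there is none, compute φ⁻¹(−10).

Both pieces are strictly decreasing (slopes −2 and −4), so each is injective on its own interval.
The left piece maps (−∞, 0) onto (−11, ∞); the right piece maps [0, ∞) onto (−∞, −11].
These images together cover ℝ, so φ is surjective.
Because the two images are disjoint, no x < 0 has φ(x) = φ(0), so we compute φ⁻¹(−10): −10 lies in (−11, ∞), so solve −2x − 11 = −10: x = (−10 + 11)/(−2) = −1/2.

-1/2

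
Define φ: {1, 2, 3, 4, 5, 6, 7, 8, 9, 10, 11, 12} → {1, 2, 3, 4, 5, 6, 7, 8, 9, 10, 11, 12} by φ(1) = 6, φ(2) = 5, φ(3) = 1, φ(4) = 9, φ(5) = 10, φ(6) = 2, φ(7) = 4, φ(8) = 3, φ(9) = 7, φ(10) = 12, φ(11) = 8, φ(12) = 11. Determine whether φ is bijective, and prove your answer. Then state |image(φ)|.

12

The values 6, 5, 1, 9, 10, 2, 4, 3, 7, 12, 8, 11 are a permutation of {1, 2, 3, 4, 5, 6, 7, 8, 9, 10, 11, 12}: each element appears exactly once.
So φ is injective and surjective, hence bijective.
The image of φ is {1, 2, 3, 4, 5, 6, 7, 8, 9, 10, 11, 12}, which has 12 elements.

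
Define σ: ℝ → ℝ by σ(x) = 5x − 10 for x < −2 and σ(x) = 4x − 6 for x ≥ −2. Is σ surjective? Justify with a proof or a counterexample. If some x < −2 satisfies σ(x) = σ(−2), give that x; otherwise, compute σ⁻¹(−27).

Both pieces are strictly increasing (slopes 5 and 4), so each is injective on its own interval.
The left piece maps (−∞, −2) onto (−∞, −20); the right piece maps [−2, ∞) onto [−14, ∞).
The union (−∞, −20) ∪ [−14, ∞) omits the interval between −20 and −14; in particular −20 has no preimage. So σ is not surjective.
Because the two images are disjoint, no x < −2 has σ(x) = σ(−2), so we compute σ⁻¹(−27): −27 lies in (−∞, −20), so solve 5x − 10 = −27: x = (−27 + 10)/5 = −17/5.

-17/5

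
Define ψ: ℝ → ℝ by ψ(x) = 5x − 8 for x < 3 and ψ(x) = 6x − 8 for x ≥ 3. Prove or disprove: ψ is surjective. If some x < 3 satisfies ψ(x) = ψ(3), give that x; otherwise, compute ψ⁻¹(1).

Both pieces are strictly increasing (slopes 5 and 6), so each is injective on its own interval.
The left piece maps (−∞, 3) onto (−∞, 7); the right piece maps [3, ∞) onto [10, ∞).
The union (−∞, 7) ∪ [10, ∞) omits the interval between 7 and 10; in particular 7 has no preimage. So ψ is not surjective.
Because the two images are disjoint, no x < 3 has ψ(x) = ψ(3), so we compute ψ⁻¹(1): 1 lies in (−∞, 7), so solve 5x − 8 = 1: x = (1 + 8)/5 = 9/5.

9/5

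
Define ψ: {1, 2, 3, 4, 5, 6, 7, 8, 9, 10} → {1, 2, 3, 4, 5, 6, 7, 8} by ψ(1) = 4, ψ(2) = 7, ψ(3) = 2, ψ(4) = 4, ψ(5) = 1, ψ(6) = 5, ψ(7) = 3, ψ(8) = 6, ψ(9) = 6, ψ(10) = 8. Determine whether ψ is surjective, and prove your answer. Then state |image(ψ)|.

8

Every element of the codomain has a preimage: 1 = ψ(5), 2 = ψ(3), 3 = ψ(7), 4 = ψ(1), 5 = ψ(6), 6 = ψ(8), 7 = ψ(2), 8 = ψ(10).
Thus ψ is surjective.
The image of ψ is {1, 2, 3, 4, 5, 6, 7, 8}, which has 8 elements.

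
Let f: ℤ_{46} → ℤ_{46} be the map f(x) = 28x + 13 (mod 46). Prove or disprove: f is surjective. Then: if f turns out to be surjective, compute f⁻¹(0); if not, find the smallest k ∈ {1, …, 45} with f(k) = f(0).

23

Since gcd(28, 46) = 2, we have 28x ≡ 0 (mod 2) for all x, so f(x) ≡ 1 (mod 2).
But 0 ≢ 1 (mod 2), so 0 ∈ ℤ_{46} has no preimage. Thus f is not surjective.
Since f is not surjective, we find the least positive k with f(k) = f(0): this means 28k ≡ 0 (mod 46), i.e. 46 ∣ 28k. Since gcd(28, 46) = 2, dividing through by 2 this holds exactly when 23 ∣ 14k, and as gcd(14, 23) = 1, exactly when 23 ∣ k.
The smallest positive such k is 23.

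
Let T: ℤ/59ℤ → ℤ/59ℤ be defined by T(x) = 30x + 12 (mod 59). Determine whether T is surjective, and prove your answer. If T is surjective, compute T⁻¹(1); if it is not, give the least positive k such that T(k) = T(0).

Recall that T is surjective if every y in the codomain equals T(x) for some x in the domain.
Since gcd(30, 59) = 1, 30 is invertible modulo 59. Euclid's algorithm: 59 = 1·30 + 29, 30 = 1·29 + 1; back-substituting gives 1 = 2·30 − 1·59, so 30⁻¹ ≡ 2 (mod 59).
For any y ∈ ℤ/59ℤ, x = 2(y − 12) mod 59 satisfies T(x) = 30·2(y − 12) + 12 ≡ y (since 30·2 ≡ 1 mod 59). So every y has a preimage.
Hence T is surjective.
Since T is surjective, we compute T⁻¹(1): solve 30x + 12 ≡ 1 (mod 59), i.e. 30x ≡ 48 (mod 59).
Multiplying by 30⁻¹ = 2 gives x ≡ 2·48 = 96 = 1·59 + 37 ≡ 37 (mod 59).
Check: T(37) = 30·37 + 12 = 1122 = 19·59 + 1 ≡ 1 (mod 59).

37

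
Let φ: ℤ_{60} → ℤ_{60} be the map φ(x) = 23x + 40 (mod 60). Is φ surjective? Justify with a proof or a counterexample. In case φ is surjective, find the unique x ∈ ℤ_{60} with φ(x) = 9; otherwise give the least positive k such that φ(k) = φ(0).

43

Recall: surjectivity means every element of the codomain has a preimage under φ.
Since gcd(23, 60) = 1, 23 is invertible modulo 60. Euclid's algorithm: 60 = 2·23 + 14, 23 = 1·14 + 9, 14 = 1·9 + 5, 9 = 1·5 + 4, 5 = 1·4 + 1; back-substituting gives 1 = 47·23 − 18·60, so 23⁻¹ ≡ 47 (mod 60).
Then y ↦ 47(y − 40) is a two-sided inverse to φ, so every y ∈ ℤ_{60} has a preimage.
Hence φ is surjective.
Since φ is surjective, we find φ⁻¹(9): we need 23x ≡ 9 − 40 ≡ 29 (mod 60). Using 23⁻¹ = 47: x ≡ 47·29 = 1363 = 22·60 + 43, so x = 43.
Check: φ(43) = 23·43 + 40 = 1029 = 17·60 + 9 ≡ 9 (mod 60).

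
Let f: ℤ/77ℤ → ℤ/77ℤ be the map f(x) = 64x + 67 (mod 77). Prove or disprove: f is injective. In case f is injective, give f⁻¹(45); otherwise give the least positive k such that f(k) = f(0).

If f(s) = f(t), then 64s ≡ 64t (mod 77). Because gcd(64, 77) = 1, we may cancel 64 to get s ≡ t (mod 77).
Therefore f is injective.
We now compute 64⁻¹ mod 77 explicitly. Euclid's algorithm: 77 = 1·64 + 13, 64 = 4·13 + 12, 13 = 1·12 + 1; back-substituting gives 1 = 71·64 − 59·77, so 64⁻¹ ≡ 71 (mod 77).
Since f is injective, we find f⁻¹(45): we need 64x ≡ 45 − 67 ≡ 55 (mod 77). Using 64⁻¹ = 71: x ≡ 71·55 = 3905 = 50·77 + 55, so x = 55.
Check: f(55) = 64·55 + 67 = 3587 = 46·77 + 45 ≡ 45 (mod 77).

55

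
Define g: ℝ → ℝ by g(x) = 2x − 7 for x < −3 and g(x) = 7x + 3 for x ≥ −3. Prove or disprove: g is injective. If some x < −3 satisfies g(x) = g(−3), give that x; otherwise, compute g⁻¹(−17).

-11/2

Both pieces are strictly increasing (slopes 2 and 7), so each is injective on its own interval.
The left piece maps (−∞, −3) onto (−∞, −13); the right piece maps [−3, ∞) onto [−18, ∞).
These images overlap. In particular g(−3) = −18 (right piece), and solving 2x − 7 = −18 on the left piece gives x = −11/2 < −3.
So g(−11/2) = g(−3) with −11/2 ≠ −3, and g is not injective. This x = −11/2 is the requested value below −3.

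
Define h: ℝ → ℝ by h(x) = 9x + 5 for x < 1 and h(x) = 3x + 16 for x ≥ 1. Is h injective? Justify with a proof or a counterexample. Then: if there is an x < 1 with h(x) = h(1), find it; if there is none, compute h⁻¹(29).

13/3

Both pieces are strictly increasing (slopes 9 and 3), so each is injective on its own interval.
The left piece maps (−∞, 1) onto (−∞, 14); the right piece maps [1, ∞) onto [19, ∞).
These images are disjoint, so no value is attained by both pieces. Hence h is injective.
Because the two images are disjoint, no x < 1 has h(x) = h(1), so we compute h⁻¹(29): 29 lies in [19, ∞), so solve 3x + 16 = 29: x = (29 − 16)/3 = 13/3.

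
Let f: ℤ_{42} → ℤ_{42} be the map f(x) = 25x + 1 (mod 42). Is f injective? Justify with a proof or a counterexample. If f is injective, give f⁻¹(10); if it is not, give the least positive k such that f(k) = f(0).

39

Suppose f(x_1) = f(x_2) in ℤ_{42}. Then 25x_1 + 1 ≡ 25x_2 + 1 (mod 42), thus 25(x_1 − x_2) ≡ 0 (mod 42).
Since gcd(25, 42) = 1, 25 is invertible modulo 42, hence x_1 − x_2 ≡ 0 (mod 42), i.e. x_1 = x_2.
Thus f is injective.
We now compute 25⁻¹ mod 42 explicitly. Euclid's algorithm: 42 = 1·25 + 17, 25 = 1·17 + 8, 17 = 2·8 + 1; back-substituting gives 1 = 37·25 − 22·42, so 25⁻¹ ≡ 37 (mod 42).
Since f is injective, we compute f⁻¹(10): solve 25x + 1 ≡ 10 (mod 42), i.e. 25x ≡ 9 (mod 42).
Multiplying by 25⁻¹ = 37 gives x ≡ 37·9 = 333 = 7·42 + 39 ≡ 39 (mod 42).
Check: f(39) = 25·39 + 1 = 976 = 23·42 + 10 ≡ 10 (mod 42).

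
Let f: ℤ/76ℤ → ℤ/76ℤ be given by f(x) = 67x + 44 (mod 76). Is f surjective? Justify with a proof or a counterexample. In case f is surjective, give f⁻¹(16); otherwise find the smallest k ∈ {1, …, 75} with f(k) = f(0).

20

Since gcd(67, 76) = 1, 67 is invertible modulo 76. Euclid's algorithm: 76 = 1·67 + 9, 67 = 7·9 + 4, 9 = 2·4 + 1; back-substituting gives 1 = 59·67 − 52·76, so 67⁻¹ ≡ 59 (mod 76).
Then y ↦ 59(y − 44) is a two-sided inverse to f, so every y ∈ ℤ/76ℤ has a preimage.
Therefore f is surjective.
Since f is surjective, we compute f⁻¹(16): solve 67x + 44 ≡ 16 (mod 76), i.e. 67x ≡ 48 (mod 76).
Multiplying by 67⁻¹ = 59 gives x ≡ 59·48 = 2832 = 37·76 + 20 ≡ 20 (mod 76).
Check: f(20) = 67·20 + 44 = 1384 = 18·76 + 16 ≡ 16 (mod 76).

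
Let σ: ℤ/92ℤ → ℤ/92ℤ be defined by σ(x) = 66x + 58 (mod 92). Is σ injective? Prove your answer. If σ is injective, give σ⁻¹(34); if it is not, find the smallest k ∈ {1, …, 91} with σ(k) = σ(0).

46

Recall that injectivity means: for all u, v in the domain, σ(u) = σ(v) implies u = v.
We have gcd(66, 92) = 2 > 1. Taking u = 0 and v = 46: σ(0) = 58 and σ(46) = 66·46 + 58 = 3094 ≡ 58 (mod 92).
So σ(0) = σ(46) while 0 ≠ 46, therefore σ is not injective.
Since σ is not injective, we find the least positive k with σ(k) = σ(0): this means 66k ≡ 0 (mod 92), i.e. 92 ∣ 66k. Since gcd(66, 92) = 2, dividing through by 2 this holds exactly when 46 ∣ 33k, and as gcd(33, 46) = 1, exactly when 46 ∣ k.
The smallest positive such k is 46.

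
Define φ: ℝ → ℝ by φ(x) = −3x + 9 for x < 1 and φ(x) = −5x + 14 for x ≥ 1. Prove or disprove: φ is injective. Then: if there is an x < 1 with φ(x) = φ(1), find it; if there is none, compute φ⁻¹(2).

0

Both pieces are strictly decreasing (slopes −3 and −5), so each is injective on its own interval.
The left piece maps (−∞, 1) onto (6, ∞); the right piece maps [1, ∞) onto (−∞, 9].
These images overlap. In particular φ(1) = 9 (right piece), and solving −3x + 9 = 9 on the left piece gives x = 0 < 1.
So φ(0) = φ(1) with 0 ≠ 1, and φ is not injective. This x = 0 is the requested value below 1.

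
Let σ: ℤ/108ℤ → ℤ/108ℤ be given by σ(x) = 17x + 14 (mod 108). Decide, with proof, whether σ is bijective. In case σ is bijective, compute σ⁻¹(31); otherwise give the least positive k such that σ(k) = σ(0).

1

Suppose σ(s) = σ(t) in ℤ/108ℤ. Then 17s + 14 ≡ 17t + 14 (mod 108), hence 17(s − t) ≡ 0 (mod 108).
Since gcd(17, 108) = 1, 17 is invertible modulo 108, therefore s − t ≡ 0 (mod 108), i.e. s = t.
We now compute 17⁻¹ mod 108 explicitly. Euclid's algorithm: 108 = 6·17 + 6, 17 = 2·6 + 5, 6 = 1·5 + 1; back-substituting gives 1 = 89·17 − 14·108, so 17⁻¹ ≡ 89 (mod 108).
For any y ∈ ℤ/108ℤ, x = 89(y − 14) mod 108 satisfies σ(x) = 17·89(y − 14) + 14 ≡ y (since 17·89 ≡ 1 mod 108). So every y has a preimage.
So σ is bijective.
Since σ is bijective, we find σ⁻¹(31): we need 17x ≡ 31 − 14 ≡ 17 (mod 108). Using 17⁻¹ = 89: x ≡ 89·17 = 1513 = 14·108 + 1, so x = 1.
Check: σ(1) = 17·1 + 14 = 31 ≡ 31 (mod 108).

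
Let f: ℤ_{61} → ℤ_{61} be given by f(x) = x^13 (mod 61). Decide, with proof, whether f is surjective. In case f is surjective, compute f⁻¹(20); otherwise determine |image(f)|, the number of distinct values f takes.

Since 61 is prime, the nonzero elements of ℤ_{61} form a cyclic group of order 60.
As gcd(13, 60) = 1, raising to the 13th power is a bijection on this group: if x_1^13 ≡ x_2^13 then (x_1x_2^{−1})^13 = 1, and the only element of order dividing gcd(13, 60) = 1 is 1, so x_1 = x_2.
With f(0) = 0 this makes f injective on all of ℤ_{61}, hence bijective (finite equal-size domain and codomain). In particular f is surjective.
Since f is surjective, we find the preimage of 20. The inverse of x ↦ x^13 on (ℤ_{61})^× is x ↦ x^37, because 13·37 = 481 = 8·60 + 1 ≡ 1 (mod 60) and x^{60} = 1 for x ≠ 0 (Fermat). So f⁻¹(20) = 20^37 mod 61.
Repeated squaring mod 61: 20^1 ≡ 20, 20^2 ≡ 20² = 400 ≡ 34, 20^4 ≡ 34² = 1156 ≡ 58, 20^8 ≡ 58² = 3364 ≡ 9, 20^16 ≡ 9² = 81 ≡ 20, 20^32 ≡ 20² = 400 ≡ 34. Since 37 = 32 + 4 + 1, 20^37 ≡ 34·58·20: 34·58 = 1972 ≡ 20, then 20·20 = 400 ≡ 34. So 20^37 ≡ 34 (mod 61).
Hence f⁻¹(20) = 34.

34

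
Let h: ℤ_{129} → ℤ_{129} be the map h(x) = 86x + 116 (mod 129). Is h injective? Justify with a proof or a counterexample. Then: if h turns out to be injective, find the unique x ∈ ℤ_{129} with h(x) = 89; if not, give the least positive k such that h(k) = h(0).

Recall: h is injective when h(s) = h(t) forces s = t.
We have gcd(86, 129) = 43 > 1. Taking s = 0 and t = 3: h(0) = 116 and h(3) = 86·3 + 116 = 374 ≡ 116 (mod 129).
So h(0) = h(3) while 0 ≠ 3, therefore h is not injective.
Since h is not injective, we find the least positive k with h(k) = h(0): this means 86k ≡ 0 (mod 129), i.e. 129 ∣ 86k. Since gcd(86, 129) = 43, dividing through by 43 this holds exactly when 3 ∣ 2k, and as gcd(2, 3) = 1, exactly when 3 ∣ k.
The smallest positive such k is 3.

3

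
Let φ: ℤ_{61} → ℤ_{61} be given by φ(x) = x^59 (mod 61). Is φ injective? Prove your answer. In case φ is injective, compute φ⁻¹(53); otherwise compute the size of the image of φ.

38

Since 61 is prime, the nonzero elements of ℤ_{61} form a cyclic group of order 60.
As gcd(59, 60) = 1, raising to the 59th power is a bijection on this group: if x_1^59 ≡ x_2^59 then (x_1x_2^{−1})^59 = 1, and the only element of order dividing gcd(59, 60) = 1 is 1, so x_1 = x_2.
With φ(0) = 0 this makes φ injective on all of ℤ_{61}, hence bijective (finite equal-size domain and codomain). In particular φ is injective.
Since φ is injective, we find the preimage of 53. The inverse of x ↦ x^59 on (ℤ_{61})^× is x ↦ x^59, because 59·59 = 3481 = 58·60 + 1 ≡ 1 (mod 60) and x^{60} = 1 for x ≠ 0 (Fermat). So φ⁻¹(53) = 53^59 mod 61.
Repeated squaring mod 61: 53^1 ≡ 53, 53^2 ≡ 53² = 2809 ≡ 3, 53^4 ≡ 3² = 9, 53^8 ≡ 9² = 81 ≡ 20, 53^16 ≡ 20² = 400 ≡ 34, 53^32 ≡ 34² = 1156 ≡ 58. Since 59 = 32 + 16 + 8 + 2 + 1, 53^59 ≡ 58·34·20·3·53: 58·34 = 1972 ≡ 20, then 20·20 = 400 ≡ 34, then 34·3 = 102 ≡ 41, then 41·53 = 2173 ≡ 38. So 53^59 ≡ 38 (mod 61).
Hence φ⁻¹(53) = 38.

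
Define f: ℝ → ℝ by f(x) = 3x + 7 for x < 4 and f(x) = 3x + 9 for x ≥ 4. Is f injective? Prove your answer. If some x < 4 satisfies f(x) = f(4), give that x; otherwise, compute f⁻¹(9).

2/3

Both pieces are strictly increasing (slopes 3 and 3), so each is injective on its own interval.
The left piece maps (−∞, 4) onto (−∞, 19); the right piece maps [4, ∞) onto [21, ∞).
These images are disjoint, so no value is attained by both pieces. Thus f is injective.
Because the two images are disjoint, no x < 4 has f(x) = f(4), so we compute f⁻¹(9): 9 lies in (−∞, 19), so solve 3x + 7 = 9: x = (9 − 7)/3 = 2/3.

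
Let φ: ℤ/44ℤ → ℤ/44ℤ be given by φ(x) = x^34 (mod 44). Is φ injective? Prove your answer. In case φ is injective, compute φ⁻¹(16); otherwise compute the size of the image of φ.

φ(10): Repeated squaring mod 44: 10^1 ≡ 10, 10^2 ≡ 10² = 100 ≡ 12, 10^4 ≡ 12² = 144 ≡ 12, 10^8 ≡ 12² = 144 ≡ 12, 10^16 ≡ 12² = 144 ≡ 12, 10^32 ≡ 12² = 144 ≡ 12. Since 34 = 32 + 2, 10^34 ≡ 12·12: 12·12 = 144 ≡ 12. So 10^34 ≡ 12 (mod 44).
φ(12): Repeated squaring mod 44: 12^1 ≡ 12, 12^2 ≡ 12² = 144 ≡ 12, 12^4 ≡ 12² = 144 ≡ 12, 12^8 ≡ 12² = 144 ≡ 12, 12^16 ≡ 12² = 144 ≡ 12, 12^32 ≡ 12² = 144 ≡ 12. Since 34 = 32 + 2, 12^34 ≡ 12·12: 12·12 = 144 ≡ 12. So 12^34 ≡ 12 (mod 44).
So φ(10) = φ(12) = 12 while 10 ≠ 12, therefore φ is not injective.
Since φ is not injective, we determine |image(φ)|. Computing x^34 mod 44 for each x (by repeated squaring, reducing mod 44 at every step), the values φ(0), φ(1), …, φ(43) are: 0, 1, 16, 37, 36, 9, 20, 25, 4, 5, 12, 33, 12, 5, 4, 25, 20, 9, 36, 37, 16, 1, 0, 1, 16, 37, 36, 9, 20, 25, 4, 5, 12, 33, 12, 5, 4, 25, 20, 9, 36, 37, 16, 1.
The distinct values are {0, 1, 4, 5, 9, 12, 16, 20, 25, 33, 36, 37}; there are 12 of them.

12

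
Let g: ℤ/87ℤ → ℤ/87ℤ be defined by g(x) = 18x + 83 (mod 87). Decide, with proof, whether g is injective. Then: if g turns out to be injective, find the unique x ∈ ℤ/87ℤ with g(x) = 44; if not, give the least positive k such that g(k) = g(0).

We have gcd(18, 87) = 3 > 1. Taking x_1 = 0 and x_2 = 29: g(0) = 83 and g(29) = 18·29 + 83 = 605 ≡ 83 (mod 87).
So g(0) = g(29) while 0 ≠ 29, therefore g is not injective.
Since g is not injective, we find the least positive k with g(k) = g(0): this means 18k ≡ 0 (mod 87), i.e. 87 ∣ 18k. Since gcd(18, 87) = 3, dividing through by 3 this holds exactly when 29 ∣ 6k, and as gcd(6, 29) = 1, exactly when 29 ∣ k.
The smallest positive such k is 29.

29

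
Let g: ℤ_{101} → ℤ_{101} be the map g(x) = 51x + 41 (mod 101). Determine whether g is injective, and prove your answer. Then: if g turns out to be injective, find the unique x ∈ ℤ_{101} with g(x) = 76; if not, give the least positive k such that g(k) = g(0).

70

If g(a) = g(b), then 51a ≡ 51b (mod 101). Because gcd(51, 101) = 1, we may cancel 51 to get a ≡ b (mod 101).
So g is injective.
We now compute 51⁻¹ mod 101 explicitly. Euclid's algorithm: 101 = 1·51 + 50, 51 = 1·50 + 1; back-substituting gives 1 = 2·51 − 1·101, so 51⁻¹ ≡ 2 (mod 101).
Since g is injective, we compute g⁻¹(76): solve 51x + 41 ≡ 76 (mod 101), i.e. 51x ≡ 35 (mod 101).
Multiplying by 51⁻¹ = 2 gives x ≡ 2·35 = 70 ≡ 70 (mod 101).
Check: g(70) = 51·70 + 41 = 3611 = 35·101 + 76 ≡ 76 (mod 101).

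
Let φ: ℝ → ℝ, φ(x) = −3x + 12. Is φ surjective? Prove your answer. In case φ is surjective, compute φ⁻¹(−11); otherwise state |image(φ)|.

For any y ∈ ℝ, x = (y − 12)/(−3) satisfies φ(x) = y.
Therefore φ is surjective.
Since φ is surjective, we compute φ⁻¹(−11) = (−11 − 12)/(−3) = 23/3.

23/3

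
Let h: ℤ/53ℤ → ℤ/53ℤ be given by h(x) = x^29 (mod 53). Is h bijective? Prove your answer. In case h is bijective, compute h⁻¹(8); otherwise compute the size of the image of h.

51

Since 53 is prime, the nonzero elements of ℤ/53ℤ form a cyclic group of order 52.
As gcd(29, 52) = 1, raising to the 29th power is a bijection on this group: if x_1^29 ≡ x_2^29 then (x_1x_2^{−1})^29 = 1, and the only element of order dividing gcd(29, 52) = 1 is 1, so x_1 = x_2.
With h(0) = 0 this makes h injective on all of ℤ/53ℤ, hence bijective (finite equal-size domain and codomain). In particular h is bijective.
Since h is bijective, we find the preimage of 8. The inverse of x ↦ x^29 on (ℤ/53ℤ)^× is x ↦ x^9, because 29·9 = 261 = 5·52 + 1 ≡ 1 (mod 52) and x^{52} = 1 for x ≠ 0 (Fermat). So h⁻¹(8) = 8^9 mod 53.
Repeated squaring mod 53: 8^1 ≡ 8, 8^2 ≡ 8² = 64 ≡ 11, 8^4 ≡ 11² = 121 ≡ 15, 8^8 ≡ 15² = 225 ≡ 13. Since 9 = 8 + 1, 8^9 ≡ 13·8: 13·8 = 104 ≡ 51. So 8^9 ≡ 51 (mod 53).
Hence h⁻¹(8) = 51.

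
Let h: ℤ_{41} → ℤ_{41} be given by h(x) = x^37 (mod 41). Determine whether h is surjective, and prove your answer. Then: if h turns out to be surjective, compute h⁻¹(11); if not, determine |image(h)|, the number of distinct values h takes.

Since 41 is prime, the nonzero elements of ℤ_{41} form a cyclic group of order 40.
As gcd(37, 40) = 1, raising to the 37th power is a bijection on this group: if a^37 ≡ b^37 then (ab^{−1})^37 = 1, and the only element of order dividing gcd(37, 40) = 1 is 1, so a = b.
With h(0) = 0 this makes h injective on all of ℤ_{41}, hence bijective (finite equal-size domain and codomain). In particular h is surjective.
Since h is surjective, we find the preimage of 11. The inverse of x ↦ x^37 on (ℤ_{41})^× is x ↦ x^13, because 37·13 = 481 = 12·40 + 1 ≡ 1 (mod 40) and x^{40} = 1 for x ≠ 0 (Fermat). So h⁻¹(11) = 11^13 mod 41.
Repeated squaring mod 41: 11^1 ≡ 11, 11^2 ≡ 11² = 121 ≡ 39, 11^4 ≡ 39² = 1521 ≡ 4, 11^8 ≡ 4² = 16. Since 13 = 8 + 4 + 1, 11^13 ≡ 16·4·11: 16·4 = 64 ≡ 23, then 23·11 = 253 ≡ 7. So 11^13 ≡ 7 (mod 41).
Hence h⁻¹(11) = 7.

7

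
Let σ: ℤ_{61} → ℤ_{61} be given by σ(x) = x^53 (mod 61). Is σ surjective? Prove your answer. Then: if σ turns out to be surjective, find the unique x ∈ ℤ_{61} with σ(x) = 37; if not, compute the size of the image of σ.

8

Since 61 is prime, the nonzero elements of ℤ_{61} form a cyclic group of order 60.
As gcd(53, 60) = 1, raising to the 53rd power is a bijection on this group: if x_1^53 ≡ x_2^53 then (x_1x_2^{−1})^53 = 1, and the only element of order dividing gcd(53, 60) = 1 is 1, so x_1 = x_2.
With σ(0) = 0 this makes σ injective on all of ℤ_{61}, hence bijective (finite equal-size domain and codomain). In particular σ is surjective.
Since σ is surjective, we find the preimage of 37. The inverse of x ↦ x^53 on (ℤ_{61})^× is x ↦ x^17, because 53·17 = 901 = 15·60 + 1 ≡ 1 (mod 60) and x^{60} = 1 for x ≠ 0 (Fermat). So σ⁻¹(37) = 37^17 mod 61.
Repeated squaring mod 61: 37^1 ≡ 37, 37^2 ≡ 37² = 1369 ≡ 27, 37^4 ≡ 27² = 729 ≡ 58, 37^8 ≡ 58² = 3364 ≡ 9, 37^16 ≡ 9² = 81 ≡ 20. Since 17 = 16 + 1, 37^17 ≡ 20·37: 20·37 = 740 ≡ 8. So 37^17 ≡ 8 (mod 61).
Hence σ⁻¹(37) = 8.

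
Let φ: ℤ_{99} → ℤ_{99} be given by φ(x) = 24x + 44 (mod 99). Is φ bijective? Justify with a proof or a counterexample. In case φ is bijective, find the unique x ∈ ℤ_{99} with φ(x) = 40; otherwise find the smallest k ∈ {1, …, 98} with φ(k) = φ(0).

33

By definition, φ is injective when φ(s) = φ(t) forces s = t.
We have gcd(24, 99) = 3 > 1. Taking s = 0 and t = 33: φ(0) = 44 and φ(33) = 24·33 + 44 = 836 ≡ 44 (mod 99).
So φ(0) = φ(33) while 0 ≠ 33, so φ is not injective, hence not bijective.
Since φ is not bijective, we find the least positive k with φ(k) = φ(0): this means 24k ≡ 0 (mod 99), i.e. 99 ∣ 24k. Since gcd(24, 99) = 3, dividing through by 3 this holds exactly when 33 ∣ 8k, and as gcd(8, 33) = 1, exactly when 33 ∣ k.
The smallest positive such k is 33.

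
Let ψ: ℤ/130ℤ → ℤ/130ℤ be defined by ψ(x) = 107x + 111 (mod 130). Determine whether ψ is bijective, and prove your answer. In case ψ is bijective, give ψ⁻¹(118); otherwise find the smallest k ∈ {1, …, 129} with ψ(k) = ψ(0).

Suppose ψ(s) = ψ(t) in ℤ/130ℤ. Then 107s + 111 ≡ 107t + 111 (mod 130), therefore 107(s − t) ≡ 0 (mod 130).
Since gcd(107, 130) = 1, 107 is invertible modulo 130, therefore s − t ≡ 0 (mod 130), i.e. s = t.
We now compute 107⁻¹ mod 130 explicitly. Euclid's algorithm: 130 = 1·107 + 23, 107 = 4·23 + 15, 23 = 1·15 + 8, 15 = 1·8 + 7, 8 = 1·7 + 1; back-substituting gives 1 = 113·107 − 93·130, so 107⁻¹ ≡ 113 (mod 130).
For any y ∈ ℤ/130ℤ, x = 113(y − 111) mod 130 satisfies ψ(x) = 107·113(y − 111) + 111 ≡ y (since 107·113 ≡ 1 mod 130). So every y has a preimage.
Thus ψ is bijective.
Since ψ is bijective, we find ψ⁻¹(118): we need 107x ≡ 118 − 111 ≡ 7 (mod 130). Using 107⁻¹ = 113: x ≡ 113·7 = 791 = 6·130 + 11, so x = 11.
Check: ψ(11) = 107·11 + 111 = 1288 = 9·130 + 118 ≡ 118 (mod 130).

11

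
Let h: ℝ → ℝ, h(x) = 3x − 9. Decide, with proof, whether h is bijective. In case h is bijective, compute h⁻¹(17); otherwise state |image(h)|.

Suppose h(s) = h(t). Then 3s − 9 = 3t − 9, so 3s = 3t, so s = t.
For any y ∈ ℝ, x = (y + 9)/3 satisfies h(x) = y.
Thus h is bijective.
Since h is bijective, we compute h⁻¹(17) = (17 + 9)/3 = 26/3.

26/3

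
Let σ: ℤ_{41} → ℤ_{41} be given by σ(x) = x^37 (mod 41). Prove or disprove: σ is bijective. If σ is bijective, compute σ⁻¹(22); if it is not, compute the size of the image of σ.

Since 41 is prime, the nonzero elements of ℤ_{41} form a cyclic group of order 40.
As gcd(37, 40) = 1, raising to the 37th power is a bijection on this group: if u^37 ≡ v^37 then (uv^{−1})^37 = 1, and the only element of order dividing gcd(37, 40) = 1 is 1, so u = v.
With σ(0) = 0 this makes σ injective on all of ℤ_{41}, hence bijective (finite equal-size domain and codomain). In particular σ is bijective.
Since σ is bijective, we find the preimage of 22. The inverse of x ↦ x^37 on (ℤ_{41})^× is x ↦ x^13, because 37·13 = 481 = 12·40 + 1 ≡ 1 (mod 40) and x^{40} = 1 for x ≠ 0 (Fermat). So σ⁻¹(22) = 22^13 mod 41.
Repeated squaring mod 41: 22^1 ≡ 22, 22^2 ≡ 22² = 484 ≡ 33, 22^4 ≡ 33² = 1089 ≡ 23, 22^8 ≡ 23² = 529 ≡ 37. Since 13 = 8 + 4 + 1, 22^13 ≡ 37·23·22: 37·23 = 851 ≡ 31, then 31·22 = 682 ≡ 26. So 22^13 ≡ 26 (mod 41).
Hence σ⁻¹(22) = 26.

26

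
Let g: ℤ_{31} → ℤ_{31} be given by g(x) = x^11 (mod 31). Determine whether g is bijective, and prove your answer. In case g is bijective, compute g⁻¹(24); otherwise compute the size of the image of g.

Since 31 is prime, the nonzero elements of ℤ_{31} form a cyclic group of order 30.
As gcd(11, 30) = 1, raising to the 11th power is a bijection on this group: if a^11 ≡ b^11 then (ab^{−1})^11 = 1, and the only element of order dividing gcd(11, 30) = 1 is 1, so a = b.
With g(0) = 0 this makes g injective on all of ℤ_{31}, hence bijective (finite equal-size domain and codomain). In particular g is bijective.
Since g is bijective, we find the preimage of 24. The inverse of x ↦ x^11 on (ℤ_{31})^× is x ↦ x^11, because 11·11 = 121 = 4·30 + 1 ≡ 1 (mod 30) and x^{30} = 1 for x ≠ 0 (Fermat). So g⁻¹(24) = 24^11 mod 31.
Repeated squaring mod 31: 24^1 ≡ 24, 24^2 ≡ 24² = 576 ≡ 18, 24^4 ≡ 18² = 324 ≡ 14, 24^8 ≡ 14² = 196 ≡ 10. Since 11 = 8 + 2 + 1, 24^11 ≡ 10·18·24: 10·18 = 180 ≡ 25, then 25·24 = 600 ≡ 11. So 24^11 ≡ 11 (mod 31).
Hence g⁻¹(24) = 11.

11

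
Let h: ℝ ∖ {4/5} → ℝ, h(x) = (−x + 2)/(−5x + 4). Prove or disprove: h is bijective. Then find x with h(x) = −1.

If h(x) = 1/5, cross-multiplying gives −5(−x + 2) = −1(−5x + 4), which simplifies to −10 = −4 — false.  So 1/5 has no preimage and h is not surjective.
Thus h is not bijective.
Solving h(x) = −1: cross-multiplying gives −x + 2 = −1(−5x + 4), which rearranges to −6x = −6, so x = 1.

1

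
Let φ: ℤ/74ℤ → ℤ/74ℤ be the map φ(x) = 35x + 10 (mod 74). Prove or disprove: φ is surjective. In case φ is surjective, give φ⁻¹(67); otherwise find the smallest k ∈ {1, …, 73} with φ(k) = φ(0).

27

Recall: surjectivity means every element of the codomain has a preimage under φ.
Since gcd(35, 74) = 1, 35 is invertible modulo 74. Euclid's algorithm: 74 = 2·35 + 4, 35 = 8·4 + 3, 4 = 1·3 + 1; back-substituting gives 1 = 55·35 − 26·74, so 35⁻¹ ≡ 55 (mod 74).
For any y ∈ ℤ/74ℤ, x = 55(y − 10) mod 74 satisfies φ(x) = 35·55(y − 10) + 10 ≡ y (since 35·55 ≡ 1 mod 74). So every y has a preimage.
So φ is surjective.
Since φ is surjective, we compute φ⁻¹(67): solve 35x + 10 ≡ 67 (mod 74), i.e. 35x ≡ 57 (mod 74).
Multiplying by 35⁻¹ = 55 gives x ≡ 55·57 = 3135 = 42·74 + 27 ≡ 27 (mod 74).
Check: φ(27) = 35·27 + 10 = 955 = 12·74 + 67 ≡ 67 (mod 74).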